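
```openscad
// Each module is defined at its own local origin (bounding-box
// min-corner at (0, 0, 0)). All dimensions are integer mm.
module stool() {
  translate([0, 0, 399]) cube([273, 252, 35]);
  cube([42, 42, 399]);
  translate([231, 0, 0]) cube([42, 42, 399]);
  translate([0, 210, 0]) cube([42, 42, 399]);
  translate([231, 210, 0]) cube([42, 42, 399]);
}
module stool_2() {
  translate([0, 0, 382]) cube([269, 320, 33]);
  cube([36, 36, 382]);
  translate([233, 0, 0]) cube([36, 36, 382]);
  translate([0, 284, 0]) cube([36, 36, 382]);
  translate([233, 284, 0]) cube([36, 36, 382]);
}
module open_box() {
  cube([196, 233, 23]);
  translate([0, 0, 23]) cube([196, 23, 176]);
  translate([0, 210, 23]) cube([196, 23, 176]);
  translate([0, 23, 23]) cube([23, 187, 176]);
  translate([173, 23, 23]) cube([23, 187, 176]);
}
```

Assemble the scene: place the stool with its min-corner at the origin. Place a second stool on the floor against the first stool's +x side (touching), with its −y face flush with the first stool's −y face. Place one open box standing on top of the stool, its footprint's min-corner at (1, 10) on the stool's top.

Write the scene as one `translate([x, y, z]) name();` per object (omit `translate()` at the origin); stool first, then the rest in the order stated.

stool();
translate([273, 0, 0]) stool_2();
translate([1, 10, 434]) open_box();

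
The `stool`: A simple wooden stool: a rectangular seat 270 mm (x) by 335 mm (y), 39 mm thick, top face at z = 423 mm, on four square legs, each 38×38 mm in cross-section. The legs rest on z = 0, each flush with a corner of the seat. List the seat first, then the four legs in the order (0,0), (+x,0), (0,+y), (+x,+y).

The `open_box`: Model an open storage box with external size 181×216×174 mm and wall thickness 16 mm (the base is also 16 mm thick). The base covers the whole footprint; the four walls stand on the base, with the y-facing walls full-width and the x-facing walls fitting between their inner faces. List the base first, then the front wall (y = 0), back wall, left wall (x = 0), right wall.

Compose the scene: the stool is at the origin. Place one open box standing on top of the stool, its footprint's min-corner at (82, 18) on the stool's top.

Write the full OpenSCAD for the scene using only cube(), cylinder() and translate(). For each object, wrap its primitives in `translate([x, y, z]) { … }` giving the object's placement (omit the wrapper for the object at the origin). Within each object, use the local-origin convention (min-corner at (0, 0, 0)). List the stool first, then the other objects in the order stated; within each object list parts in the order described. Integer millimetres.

translate([0, 0, 384]) cube([270, 335, 39]);
cube([38, 38, 384]);
translate([232, 0, 0]) cube([38, 38, 384]);
translate([0, 297, 0]) cube([38, 38, 384]);
translate([232, 297, 0]) cube([38, 38, 384]);
translate([82, 18, 423]) {
  cube([181, 216, 16]);
  translate([0, 0, 16]) cube([181, 16, 158]);
  translate([0, 200, 16]) cube([181, 16, 158]);
  translate([0, 16, 16]) cube([16, 184, 158]);
  translate([165, 16, 16]) cube([16, 184, 158]);
}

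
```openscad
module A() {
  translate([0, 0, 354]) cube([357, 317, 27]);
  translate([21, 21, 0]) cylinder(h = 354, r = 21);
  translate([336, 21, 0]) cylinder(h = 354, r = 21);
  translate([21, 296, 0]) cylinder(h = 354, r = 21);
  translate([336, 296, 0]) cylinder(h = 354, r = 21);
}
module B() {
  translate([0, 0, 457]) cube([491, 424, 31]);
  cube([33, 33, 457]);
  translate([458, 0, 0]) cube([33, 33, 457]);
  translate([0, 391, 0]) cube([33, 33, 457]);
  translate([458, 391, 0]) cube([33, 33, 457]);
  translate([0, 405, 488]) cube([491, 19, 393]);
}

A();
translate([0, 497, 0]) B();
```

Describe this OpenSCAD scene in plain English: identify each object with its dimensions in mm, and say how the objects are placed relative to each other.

A is a simple wooden stool: a rectangular seat 357 mm (x) by 317 mm (y), 27 mm thick, top face at z = 381 mm, on four round legs, each 42 mm in diameter. The legs rest on z = 0, each leg's axis is inset half a diameter from the nearest pair of seat edges (so the leg's bounding box is flush with the corner).

B is a chair. The seat is a 491×424×31 mm slab with its top at z = 488 mm, on four 33×33 mm corner legs (flush with the seat edges, standing on z = 0). A flat backrest 19 mm thick, 393 mm tall, spans the full seat width and rises from the seat top along its +y edge, rear face flush with the rear of the seat.

The chair is on the floor beside the stool on its +y side.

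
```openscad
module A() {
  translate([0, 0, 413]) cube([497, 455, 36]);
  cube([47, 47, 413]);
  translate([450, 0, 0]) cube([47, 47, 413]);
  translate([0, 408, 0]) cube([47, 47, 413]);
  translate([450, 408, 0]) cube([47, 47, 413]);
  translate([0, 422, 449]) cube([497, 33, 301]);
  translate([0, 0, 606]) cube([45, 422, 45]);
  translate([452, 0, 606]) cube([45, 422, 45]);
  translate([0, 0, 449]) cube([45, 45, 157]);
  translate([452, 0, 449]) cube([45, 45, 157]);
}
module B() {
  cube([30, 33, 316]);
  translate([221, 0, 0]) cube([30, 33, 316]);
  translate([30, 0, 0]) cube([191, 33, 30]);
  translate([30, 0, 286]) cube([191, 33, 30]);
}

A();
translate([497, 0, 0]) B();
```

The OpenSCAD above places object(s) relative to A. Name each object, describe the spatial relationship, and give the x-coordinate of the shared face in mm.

The chair's +x face and the picture frame's −x face are both at x = 497 mm.

A is a chair. B is a picture frame. The picture frame is against the chair's +x side, with their −y faces flush. The x-coordinate of the shared face is 497 mm.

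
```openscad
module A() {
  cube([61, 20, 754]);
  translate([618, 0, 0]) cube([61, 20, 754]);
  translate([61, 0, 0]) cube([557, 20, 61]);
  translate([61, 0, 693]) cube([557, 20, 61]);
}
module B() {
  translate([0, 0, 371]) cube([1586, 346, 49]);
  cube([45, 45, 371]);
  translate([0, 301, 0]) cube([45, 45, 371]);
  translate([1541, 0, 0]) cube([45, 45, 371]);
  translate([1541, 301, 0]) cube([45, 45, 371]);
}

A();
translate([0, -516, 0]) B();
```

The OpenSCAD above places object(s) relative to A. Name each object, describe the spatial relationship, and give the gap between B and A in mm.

The bench's nearest face is 170 mm from the picture frame's −y face.

A is a picture frame. B is a bench. The bench is on the floor beside the picture frame on its −y side. The gap between the bench and the picture frame is 170 mm.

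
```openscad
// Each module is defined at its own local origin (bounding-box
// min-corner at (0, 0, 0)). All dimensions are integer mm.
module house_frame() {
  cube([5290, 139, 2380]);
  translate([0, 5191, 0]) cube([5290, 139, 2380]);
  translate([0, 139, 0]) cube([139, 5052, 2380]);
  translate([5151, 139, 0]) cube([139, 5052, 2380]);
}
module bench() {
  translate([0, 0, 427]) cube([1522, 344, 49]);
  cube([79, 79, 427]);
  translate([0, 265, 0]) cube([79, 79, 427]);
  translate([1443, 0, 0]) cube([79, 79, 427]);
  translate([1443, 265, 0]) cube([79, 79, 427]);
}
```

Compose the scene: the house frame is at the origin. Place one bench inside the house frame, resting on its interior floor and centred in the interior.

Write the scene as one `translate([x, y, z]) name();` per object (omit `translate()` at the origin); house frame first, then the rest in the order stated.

house_frame();
translate([1884, 2493, 0]) bench();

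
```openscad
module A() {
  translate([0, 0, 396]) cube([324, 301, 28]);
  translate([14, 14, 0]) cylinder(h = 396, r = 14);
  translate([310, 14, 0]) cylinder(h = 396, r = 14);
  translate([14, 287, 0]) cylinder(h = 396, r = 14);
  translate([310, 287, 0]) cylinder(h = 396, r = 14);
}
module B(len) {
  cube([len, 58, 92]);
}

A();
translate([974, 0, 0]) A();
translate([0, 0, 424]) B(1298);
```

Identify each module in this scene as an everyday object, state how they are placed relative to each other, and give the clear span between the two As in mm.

Second stool starts at x = 974; first ends at x = 324; clear span = 974 − 324 = 650 mm.

A is a stool. B is a beam. A beam spans the tops of two stools. The clear span between the two stools is 650 mm.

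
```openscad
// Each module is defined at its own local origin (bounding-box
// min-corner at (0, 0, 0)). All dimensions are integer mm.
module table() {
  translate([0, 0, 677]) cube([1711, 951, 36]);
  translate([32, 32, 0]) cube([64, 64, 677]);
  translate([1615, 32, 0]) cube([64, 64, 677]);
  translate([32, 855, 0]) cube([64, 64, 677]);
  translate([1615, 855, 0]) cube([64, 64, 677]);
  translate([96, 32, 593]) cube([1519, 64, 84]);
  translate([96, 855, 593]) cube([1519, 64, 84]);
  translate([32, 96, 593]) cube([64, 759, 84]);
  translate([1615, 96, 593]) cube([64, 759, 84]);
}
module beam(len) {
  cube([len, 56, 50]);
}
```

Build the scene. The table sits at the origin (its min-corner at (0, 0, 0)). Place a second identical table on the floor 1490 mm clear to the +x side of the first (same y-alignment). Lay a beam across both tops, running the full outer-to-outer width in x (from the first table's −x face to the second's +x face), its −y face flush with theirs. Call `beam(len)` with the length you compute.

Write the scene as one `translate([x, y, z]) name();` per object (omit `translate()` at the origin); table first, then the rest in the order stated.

table();
translate([3201, 0, 0]) table();
translate([0, 0, 713]) beam(4912);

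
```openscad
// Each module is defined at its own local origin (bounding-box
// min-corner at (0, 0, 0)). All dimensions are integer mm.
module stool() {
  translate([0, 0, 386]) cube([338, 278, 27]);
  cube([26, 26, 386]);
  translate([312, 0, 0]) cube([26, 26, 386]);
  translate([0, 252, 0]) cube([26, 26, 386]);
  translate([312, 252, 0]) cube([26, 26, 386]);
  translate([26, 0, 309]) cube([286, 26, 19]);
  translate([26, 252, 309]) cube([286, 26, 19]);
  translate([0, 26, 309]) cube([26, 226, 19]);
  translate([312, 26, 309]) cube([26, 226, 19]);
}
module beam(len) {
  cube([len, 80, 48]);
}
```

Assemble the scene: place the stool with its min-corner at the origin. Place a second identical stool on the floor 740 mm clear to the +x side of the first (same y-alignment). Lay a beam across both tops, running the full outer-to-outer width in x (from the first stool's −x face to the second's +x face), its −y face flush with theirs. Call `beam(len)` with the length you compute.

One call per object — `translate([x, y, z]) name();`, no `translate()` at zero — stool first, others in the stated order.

stool();
translate([1078, 0, 0]) stool();
translate([0, 0, 413]) beam(1416);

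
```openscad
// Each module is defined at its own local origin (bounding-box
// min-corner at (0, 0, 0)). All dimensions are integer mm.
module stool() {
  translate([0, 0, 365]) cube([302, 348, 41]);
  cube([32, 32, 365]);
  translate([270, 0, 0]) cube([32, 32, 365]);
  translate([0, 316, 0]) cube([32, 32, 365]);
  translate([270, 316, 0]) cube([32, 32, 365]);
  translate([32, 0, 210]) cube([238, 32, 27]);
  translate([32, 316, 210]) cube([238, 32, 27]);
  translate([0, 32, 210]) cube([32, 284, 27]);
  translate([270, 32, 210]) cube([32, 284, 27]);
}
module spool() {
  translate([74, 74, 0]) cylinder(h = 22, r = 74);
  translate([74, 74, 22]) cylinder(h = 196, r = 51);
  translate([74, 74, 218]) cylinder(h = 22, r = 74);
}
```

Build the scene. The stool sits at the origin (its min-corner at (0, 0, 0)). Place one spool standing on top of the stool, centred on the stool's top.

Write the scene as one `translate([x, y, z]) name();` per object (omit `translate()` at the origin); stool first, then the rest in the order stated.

stool();
translate([77, 100, 406]) spool();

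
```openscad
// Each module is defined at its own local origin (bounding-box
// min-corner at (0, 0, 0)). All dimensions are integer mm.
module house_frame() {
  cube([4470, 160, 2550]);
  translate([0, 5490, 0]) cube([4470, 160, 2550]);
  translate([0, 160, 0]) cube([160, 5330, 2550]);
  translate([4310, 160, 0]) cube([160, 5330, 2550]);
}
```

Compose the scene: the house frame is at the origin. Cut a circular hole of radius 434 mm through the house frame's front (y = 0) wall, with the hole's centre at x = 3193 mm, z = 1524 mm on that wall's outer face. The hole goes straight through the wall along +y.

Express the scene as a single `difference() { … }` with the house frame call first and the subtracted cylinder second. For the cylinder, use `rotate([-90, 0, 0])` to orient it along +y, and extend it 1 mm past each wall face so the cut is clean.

difference() {
  house_frame();
  translate([3193, -1, 1524]) rotate([-90, 0, 0]) cylinder(h = 162, r = 434);
}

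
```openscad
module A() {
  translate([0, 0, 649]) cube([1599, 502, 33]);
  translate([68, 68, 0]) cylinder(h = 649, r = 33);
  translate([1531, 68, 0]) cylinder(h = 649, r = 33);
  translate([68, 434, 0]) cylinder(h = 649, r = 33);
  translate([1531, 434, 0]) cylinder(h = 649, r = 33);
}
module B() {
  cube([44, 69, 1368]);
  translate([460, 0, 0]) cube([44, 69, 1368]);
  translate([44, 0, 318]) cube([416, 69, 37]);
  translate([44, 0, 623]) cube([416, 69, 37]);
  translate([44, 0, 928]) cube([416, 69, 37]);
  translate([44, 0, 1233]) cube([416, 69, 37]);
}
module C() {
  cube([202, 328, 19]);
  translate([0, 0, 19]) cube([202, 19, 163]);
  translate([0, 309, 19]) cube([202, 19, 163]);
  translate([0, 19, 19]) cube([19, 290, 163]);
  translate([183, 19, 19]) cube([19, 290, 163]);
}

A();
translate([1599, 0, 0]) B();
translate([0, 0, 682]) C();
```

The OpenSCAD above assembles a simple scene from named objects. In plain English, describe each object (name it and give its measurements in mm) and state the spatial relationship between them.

A is a table with a 1599×502 mm rectangular top, 33 mm thick, top surface at z = 682 mm, supported by four round legs of 66 mm diameter, each leg's bounding box inset 35 mm from the nearest pair of top edges, running from the floor.

B is a wooden ladder with two side rails of 44×69 mm section and 1368 mm height, set 504 mm apart overall. Between them run 4 rectangular rungs (69 mm deep, 37 mm thick), front faces flush with the rails' −y face. The bottom of the first rung is 318 mm above the floor and each subsequent rung is 305 mm higher than the one below.

C is an open storage box with external size 202×328×182 mm and wall thickness 19 mm (the base is also 19 mm thick). The base covers the whole footprint; the four walls stand on the base, with the y-facing walls full-width and the x-facing walls fitting between their inner faces.

The ladder is against the table's +x side, with their −y faces flush. The open box is on top of the table.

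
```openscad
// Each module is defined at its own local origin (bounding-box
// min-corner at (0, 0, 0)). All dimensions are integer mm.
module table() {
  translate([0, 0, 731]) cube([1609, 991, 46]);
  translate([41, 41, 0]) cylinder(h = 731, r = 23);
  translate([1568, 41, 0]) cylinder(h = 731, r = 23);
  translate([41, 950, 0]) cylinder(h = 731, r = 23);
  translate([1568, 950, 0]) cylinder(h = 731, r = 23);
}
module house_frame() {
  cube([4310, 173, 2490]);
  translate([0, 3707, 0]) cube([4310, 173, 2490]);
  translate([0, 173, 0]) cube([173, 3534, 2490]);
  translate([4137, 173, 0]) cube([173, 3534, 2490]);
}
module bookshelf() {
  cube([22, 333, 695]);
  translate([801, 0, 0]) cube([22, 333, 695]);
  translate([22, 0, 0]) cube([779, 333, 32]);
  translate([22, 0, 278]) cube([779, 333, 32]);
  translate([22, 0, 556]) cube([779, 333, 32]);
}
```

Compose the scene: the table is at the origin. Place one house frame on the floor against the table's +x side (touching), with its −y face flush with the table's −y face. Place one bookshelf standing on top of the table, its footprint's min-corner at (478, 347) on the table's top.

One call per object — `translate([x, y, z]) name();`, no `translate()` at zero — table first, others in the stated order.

table();
translate([1609, 0, 0]) house_frame();
translate([478, 347, 777]) bookshelf();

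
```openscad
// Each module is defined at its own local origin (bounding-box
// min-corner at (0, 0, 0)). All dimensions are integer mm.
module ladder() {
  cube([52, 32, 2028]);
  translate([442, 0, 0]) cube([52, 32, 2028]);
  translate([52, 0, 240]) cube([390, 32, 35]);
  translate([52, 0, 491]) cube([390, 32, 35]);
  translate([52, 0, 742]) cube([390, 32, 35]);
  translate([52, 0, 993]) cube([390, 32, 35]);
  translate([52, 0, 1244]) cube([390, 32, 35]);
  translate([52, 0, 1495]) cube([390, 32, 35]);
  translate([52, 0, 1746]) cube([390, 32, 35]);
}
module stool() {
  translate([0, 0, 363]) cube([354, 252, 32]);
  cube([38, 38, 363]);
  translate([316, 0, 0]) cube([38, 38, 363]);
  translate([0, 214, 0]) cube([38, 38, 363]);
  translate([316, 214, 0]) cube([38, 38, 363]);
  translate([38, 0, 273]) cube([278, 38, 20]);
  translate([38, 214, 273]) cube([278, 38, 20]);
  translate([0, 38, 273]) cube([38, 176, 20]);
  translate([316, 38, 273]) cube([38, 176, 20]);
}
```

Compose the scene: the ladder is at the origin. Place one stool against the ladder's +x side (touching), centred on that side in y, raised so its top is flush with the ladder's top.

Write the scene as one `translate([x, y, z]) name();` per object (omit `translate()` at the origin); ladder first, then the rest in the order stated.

ladder();
translate([494, -110, 1633]) stool();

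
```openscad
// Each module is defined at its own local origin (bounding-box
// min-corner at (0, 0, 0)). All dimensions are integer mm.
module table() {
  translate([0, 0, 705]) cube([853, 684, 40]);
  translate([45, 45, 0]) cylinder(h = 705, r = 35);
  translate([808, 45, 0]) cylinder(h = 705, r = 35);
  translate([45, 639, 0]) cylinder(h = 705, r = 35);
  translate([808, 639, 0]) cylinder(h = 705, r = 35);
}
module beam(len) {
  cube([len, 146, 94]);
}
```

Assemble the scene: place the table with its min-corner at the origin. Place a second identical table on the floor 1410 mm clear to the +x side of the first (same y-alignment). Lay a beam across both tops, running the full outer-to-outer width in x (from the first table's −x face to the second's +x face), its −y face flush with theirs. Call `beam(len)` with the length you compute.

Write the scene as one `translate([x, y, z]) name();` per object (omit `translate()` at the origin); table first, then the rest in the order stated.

table();
translate([2263, 0, 0]) table();
translate([0, 0, 745]) beam(3116);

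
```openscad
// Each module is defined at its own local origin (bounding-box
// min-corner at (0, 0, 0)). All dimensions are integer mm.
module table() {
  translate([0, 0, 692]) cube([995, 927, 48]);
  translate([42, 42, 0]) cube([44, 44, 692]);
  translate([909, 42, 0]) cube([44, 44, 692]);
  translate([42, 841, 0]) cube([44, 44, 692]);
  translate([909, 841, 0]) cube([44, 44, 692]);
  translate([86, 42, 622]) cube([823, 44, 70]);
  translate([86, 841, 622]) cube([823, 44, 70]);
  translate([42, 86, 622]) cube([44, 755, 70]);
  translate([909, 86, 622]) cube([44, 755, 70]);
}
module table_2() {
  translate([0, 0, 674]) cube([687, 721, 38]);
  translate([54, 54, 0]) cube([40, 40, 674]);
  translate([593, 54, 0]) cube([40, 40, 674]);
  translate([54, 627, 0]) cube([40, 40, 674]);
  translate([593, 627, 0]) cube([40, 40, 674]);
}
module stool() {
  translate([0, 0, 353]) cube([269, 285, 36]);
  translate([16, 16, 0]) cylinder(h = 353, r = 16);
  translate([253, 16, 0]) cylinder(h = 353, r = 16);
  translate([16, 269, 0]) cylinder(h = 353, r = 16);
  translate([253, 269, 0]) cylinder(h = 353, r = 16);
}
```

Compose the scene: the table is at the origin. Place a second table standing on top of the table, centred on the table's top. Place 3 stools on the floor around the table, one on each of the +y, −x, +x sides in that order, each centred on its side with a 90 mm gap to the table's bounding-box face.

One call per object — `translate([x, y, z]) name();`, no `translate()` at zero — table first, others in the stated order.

table();
translate([154, 103, 740]) table_2();
translate([363, 1017, 0]) stool();
translate([-359, 321, 0]) stool();
translate([1085, 321, 0]) stool();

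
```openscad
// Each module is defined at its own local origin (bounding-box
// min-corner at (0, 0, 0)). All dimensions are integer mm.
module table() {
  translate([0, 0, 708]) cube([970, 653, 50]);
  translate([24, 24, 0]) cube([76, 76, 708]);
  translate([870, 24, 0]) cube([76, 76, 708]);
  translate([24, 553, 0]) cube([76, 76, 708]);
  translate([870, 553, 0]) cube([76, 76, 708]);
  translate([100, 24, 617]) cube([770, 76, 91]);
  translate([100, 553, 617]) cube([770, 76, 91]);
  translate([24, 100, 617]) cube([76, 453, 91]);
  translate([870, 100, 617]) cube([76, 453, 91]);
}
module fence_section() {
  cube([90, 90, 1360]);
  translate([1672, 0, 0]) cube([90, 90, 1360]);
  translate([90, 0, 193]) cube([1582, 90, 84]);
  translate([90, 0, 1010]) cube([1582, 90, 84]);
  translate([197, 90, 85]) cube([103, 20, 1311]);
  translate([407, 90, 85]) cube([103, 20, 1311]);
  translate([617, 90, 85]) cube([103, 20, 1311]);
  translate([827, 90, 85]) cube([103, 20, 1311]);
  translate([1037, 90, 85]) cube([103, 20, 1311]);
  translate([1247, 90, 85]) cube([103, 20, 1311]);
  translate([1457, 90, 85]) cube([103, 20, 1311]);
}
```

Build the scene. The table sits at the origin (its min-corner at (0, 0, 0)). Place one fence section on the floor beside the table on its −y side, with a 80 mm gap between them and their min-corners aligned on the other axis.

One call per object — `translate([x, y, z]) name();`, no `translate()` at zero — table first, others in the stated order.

table();
translate([0, -190, 0]) fence_section();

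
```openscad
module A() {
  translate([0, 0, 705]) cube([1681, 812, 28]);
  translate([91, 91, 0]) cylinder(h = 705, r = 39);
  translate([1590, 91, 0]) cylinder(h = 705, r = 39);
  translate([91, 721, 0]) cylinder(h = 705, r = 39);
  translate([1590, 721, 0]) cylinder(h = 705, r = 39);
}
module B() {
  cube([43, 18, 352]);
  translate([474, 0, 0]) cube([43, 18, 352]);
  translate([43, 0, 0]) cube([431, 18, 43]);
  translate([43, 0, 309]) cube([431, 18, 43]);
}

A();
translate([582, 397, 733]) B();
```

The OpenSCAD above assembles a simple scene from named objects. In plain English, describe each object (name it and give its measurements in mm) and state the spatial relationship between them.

A is a table: top 1681 mm (x) × 812 mm (y), 28 mm thick, upper face at z = 733 mm, on four round legs of 78 mm diameter, each leg's bounding box inset 52 mm from the nearest pair of top edges, running from z = 0 to the bottom of the top.

B is a rectangular picture frame lying in the x–z plane (depth along y). The opening is 431 mm wide (x) by 266 mm tall (z), surrounded by a border 43 mm wide on all four sides. The frame is 18 mm deep and is made of two full-height vertical stiles with two horizontal rails fitted between them.

The picture frame is on top of the table, centred.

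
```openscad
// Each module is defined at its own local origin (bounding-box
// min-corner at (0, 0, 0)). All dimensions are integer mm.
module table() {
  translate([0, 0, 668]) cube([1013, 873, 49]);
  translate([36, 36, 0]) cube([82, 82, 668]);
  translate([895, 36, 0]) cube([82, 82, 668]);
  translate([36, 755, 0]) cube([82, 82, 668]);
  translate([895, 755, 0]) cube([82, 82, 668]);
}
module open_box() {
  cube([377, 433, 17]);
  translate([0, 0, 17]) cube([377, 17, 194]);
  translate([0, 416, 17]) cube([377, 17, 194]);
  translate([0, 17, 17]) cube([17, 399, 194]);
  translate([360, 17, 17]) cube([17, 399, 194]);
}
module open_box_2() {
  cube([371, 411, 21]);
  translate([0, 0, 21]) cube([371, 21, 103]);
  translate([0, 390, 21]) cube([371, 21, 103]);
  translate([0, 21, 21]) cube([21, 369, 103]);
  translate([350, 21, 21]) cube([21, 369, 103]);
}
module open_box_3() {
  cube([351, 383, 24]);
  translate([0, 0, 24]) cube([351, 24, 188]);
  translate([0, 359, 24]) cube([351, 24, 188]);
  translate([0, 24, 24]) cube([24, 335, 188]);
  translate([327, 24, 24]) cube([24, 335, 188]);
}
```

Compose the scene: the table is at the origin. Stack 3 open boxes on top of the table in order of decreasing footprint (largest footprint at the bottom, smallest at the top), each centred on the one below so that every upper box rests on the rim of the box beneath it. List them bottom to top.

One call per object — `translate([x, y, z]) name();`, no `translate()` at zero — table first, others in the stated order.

table();
translate([318, 220, 717]) open_box();
translate([321, 231, 928]) open_box_2();
translate([331, 245, 1052]) open_box_3();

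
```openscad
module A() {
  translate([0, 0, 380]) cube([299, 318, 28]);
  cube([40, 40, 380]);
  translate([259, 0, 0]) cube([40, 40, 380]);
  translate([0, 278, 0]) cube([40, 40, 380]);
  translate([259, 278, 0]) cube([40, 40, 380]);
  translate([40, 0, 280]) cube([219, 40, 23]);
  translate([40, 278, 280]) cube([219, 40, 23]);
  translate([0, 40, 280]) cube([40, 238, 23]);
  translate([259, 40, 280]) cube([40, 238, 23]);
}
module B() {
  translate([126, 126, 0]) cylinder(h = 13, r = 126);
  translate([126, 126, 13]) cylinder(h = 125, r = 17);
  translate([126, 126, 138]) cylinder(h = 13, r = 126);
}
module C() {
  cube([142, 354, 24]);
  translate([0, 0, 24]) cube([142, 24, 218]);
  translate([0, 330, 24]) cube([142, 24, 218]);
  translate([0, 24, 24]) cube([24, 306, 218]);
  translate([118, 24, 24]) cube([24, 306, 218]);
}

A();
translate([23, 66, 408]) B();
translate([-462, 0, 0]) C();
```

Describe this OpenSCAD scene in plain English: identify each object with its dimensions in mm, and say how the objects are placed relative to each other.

A is a four-legged stool. The seat is a 299×318×28 mm slab whose top surface is at z = 408 mm; four square legs, each 40×40 mm in cross-section, run from the floor (z = 0) to the underside of the seat, each flush with a corner of the seat. Four stretchers, 40 mm wide and 23 mm tall, connect adjacent legs with their undersides at z = 280 mm, each running between the inner faces of the legs it joins and aligned with the legs' outer faces on the other axis.

B is a spool: two coaxial disc flanges of radius 126 mm and thickness 13 mm, joined by a core cylinder of radius 17 mm and height 125 mm. The lower flange rests on z = 0 and the three cylinders share a vertical axis.

C is an open-topped rectangular box: outside dimensions 142×354×242 mm, with a uniform wall and base thickness of 24 mm. The base is a full 142×354 slab on the floor; four walls sit on top of the base. The front and back walls (the −y and +y sides) span the full width; the two side walls fit between them.

The spool is on top of the stool. The open box is on the floor beside the stool on its −x side.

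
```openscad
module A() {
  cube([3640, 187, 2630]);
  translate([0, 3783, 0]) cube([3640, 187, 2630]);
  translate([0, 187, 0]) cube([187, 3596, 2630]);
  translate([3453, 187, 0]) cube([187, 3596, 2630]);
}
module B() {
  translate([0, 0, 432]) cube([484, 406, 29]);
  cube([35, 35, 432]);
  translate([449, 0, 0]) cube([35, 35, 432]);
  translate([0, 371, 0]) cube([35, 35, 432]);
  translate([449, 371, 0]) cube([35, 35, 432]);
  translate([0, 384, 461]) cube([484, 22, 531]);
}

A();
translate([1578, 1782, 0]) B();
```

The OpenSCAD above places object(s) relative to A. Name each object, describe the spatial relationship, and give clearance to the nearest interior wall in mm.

Clearances: x = 1391, y = 1595; minimum 1391 mm.

A is a house frame. B is a chair. The chair sits inside the house frame, centred. The clearance to the nearest interior wall is 1391 mm.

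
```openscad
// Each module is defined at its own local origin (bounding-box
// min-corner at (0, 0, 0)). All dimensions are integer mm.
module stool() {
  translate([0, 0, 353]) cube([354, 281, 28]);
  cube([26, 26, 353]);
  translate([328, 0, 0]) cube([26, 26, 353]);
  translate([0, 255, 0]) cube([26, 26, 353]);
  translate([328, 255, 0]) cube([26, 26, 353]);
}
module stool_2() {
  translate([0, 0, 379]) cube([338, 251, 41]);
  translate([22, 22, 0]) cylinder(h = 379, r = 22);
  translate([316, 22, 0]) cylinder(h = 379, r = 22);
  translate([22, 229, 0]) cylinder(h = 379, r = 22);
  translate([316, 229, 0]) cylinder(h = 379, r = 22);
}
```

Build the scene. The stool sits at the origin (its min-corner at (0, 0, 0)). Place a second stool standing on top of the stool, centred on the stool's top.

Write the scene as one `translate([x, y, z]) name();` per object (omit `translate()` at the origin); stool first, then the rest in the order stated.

stool();
translate([8, 15, 381]) stool_2();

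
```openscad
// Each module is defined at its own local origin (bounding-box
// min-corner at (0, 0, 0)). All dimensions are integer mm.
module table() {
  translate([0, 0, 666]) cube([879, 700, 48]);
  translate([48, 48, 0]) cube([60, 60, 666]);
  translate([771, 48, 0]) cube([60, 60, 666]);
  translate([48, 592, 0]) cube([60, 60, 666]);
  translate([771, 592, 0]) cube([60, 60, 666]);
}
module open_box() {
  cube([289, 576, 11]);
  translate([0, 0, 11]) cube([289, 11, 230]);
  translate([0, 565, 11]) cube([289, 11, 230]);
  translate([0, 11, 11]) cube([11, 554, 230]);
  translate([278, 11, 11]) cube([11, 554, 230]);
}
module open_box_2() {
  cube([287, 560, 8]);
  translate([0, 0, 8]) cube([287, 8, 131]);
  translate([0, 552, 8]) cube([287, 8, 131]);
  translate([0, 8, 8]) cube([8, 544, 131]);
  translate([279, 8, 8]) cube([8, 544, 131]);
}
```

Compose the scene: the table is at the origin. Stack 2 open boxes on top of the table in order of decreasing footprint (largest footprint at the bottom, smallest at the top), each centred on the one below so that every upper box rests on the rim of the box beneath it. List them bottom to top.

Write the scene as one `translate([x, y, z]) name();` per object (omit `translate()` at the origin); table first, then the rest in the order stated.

table();
translate([295, 62, 714]) open_box();
translate([296, 70, 955]) open_box_2();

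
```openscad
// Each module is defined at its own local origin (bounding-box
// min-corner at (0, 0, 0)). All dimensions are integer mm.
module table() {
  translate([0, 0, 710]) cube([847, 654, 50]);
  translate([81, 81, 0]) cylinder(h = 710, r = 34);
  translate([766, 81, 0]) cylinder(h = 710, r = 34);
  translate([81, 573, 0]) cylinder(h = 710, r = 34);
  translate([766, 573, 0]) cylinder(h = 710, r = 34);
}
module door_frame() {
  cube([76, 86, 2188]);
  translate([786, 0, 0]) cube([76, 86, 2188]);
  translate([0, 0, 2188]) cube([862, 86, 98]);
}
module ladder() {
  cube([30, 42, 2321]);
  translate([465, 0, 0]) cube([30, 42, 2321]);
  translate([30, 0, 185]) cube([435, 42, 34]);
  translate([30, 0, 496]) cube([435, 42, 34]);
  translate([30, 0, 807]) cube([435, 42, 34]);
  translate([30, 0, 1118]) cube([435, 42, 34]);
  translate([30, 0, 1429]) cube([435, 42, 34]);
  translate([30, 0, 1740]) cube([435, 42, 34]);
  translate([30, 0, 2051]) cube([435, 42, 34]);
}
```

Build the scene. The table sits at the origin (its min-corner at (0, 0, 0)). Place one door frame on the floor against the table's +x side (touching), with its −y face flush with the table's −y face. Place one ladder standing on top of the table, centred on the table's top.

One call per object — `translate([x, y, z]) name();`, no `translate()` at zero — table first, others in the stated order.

table();
translate([847, 0, 0]) door_frame();
translate([176, 306, 760]) ladder();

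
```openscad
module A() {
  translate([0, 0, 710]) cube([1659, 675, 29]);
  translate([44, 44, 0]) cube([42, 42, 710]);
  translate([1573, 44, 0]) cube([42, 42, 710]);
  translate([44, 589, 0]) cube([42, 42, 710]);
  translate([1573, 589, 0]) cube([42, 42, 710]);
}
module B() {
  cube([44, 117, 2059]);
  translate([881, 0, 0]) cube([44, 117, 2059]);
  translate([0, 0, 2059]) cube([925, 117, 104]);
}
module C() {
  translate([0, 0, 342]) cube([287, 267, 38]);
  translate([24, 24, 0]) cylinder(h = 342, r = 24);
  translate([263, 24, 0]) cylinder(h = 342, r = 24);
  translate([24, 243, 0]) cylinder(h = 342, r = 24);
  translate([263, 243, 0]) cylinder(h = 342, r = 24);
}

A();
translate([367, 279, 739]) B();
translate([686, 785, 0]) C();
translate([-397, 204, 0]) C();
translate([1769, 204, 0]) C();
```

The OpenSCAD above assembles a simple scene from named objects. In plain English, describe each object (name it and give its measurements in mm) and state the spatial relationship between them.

A is a rectangular dining table. The top is 1659×675×29 mm with its upper surface at z = 739 mm. It stands on four 42×42 mm square legs, each inset 44 mm from the nearest pair of top edges, running from the floor to the underside of the top.

B is a door frame. The clear opening is 837 mm wide and 2059 mm high. Two 44 mm wide jambs, 117 mm deep, stand either side of the opening from the floor to the top of the opening. A 104 mm thick head sits across the top of both jambs, spanning the full outside width of the frame.

C is a four-legged stool. The seat is a 287×267×38 mm slab whose top surface is at z = 380 mm; four round legs, each 48 mm in diameter, run from the floor (z = 0) to the underside of the seat, each leg's axis is inset half a diameter from the nearest pair of seat edges (so the leg's bounding box is flush with the corner).

The door frame is on top of the table, centred. Three stools sit around the table at the +y, −x, +x sides.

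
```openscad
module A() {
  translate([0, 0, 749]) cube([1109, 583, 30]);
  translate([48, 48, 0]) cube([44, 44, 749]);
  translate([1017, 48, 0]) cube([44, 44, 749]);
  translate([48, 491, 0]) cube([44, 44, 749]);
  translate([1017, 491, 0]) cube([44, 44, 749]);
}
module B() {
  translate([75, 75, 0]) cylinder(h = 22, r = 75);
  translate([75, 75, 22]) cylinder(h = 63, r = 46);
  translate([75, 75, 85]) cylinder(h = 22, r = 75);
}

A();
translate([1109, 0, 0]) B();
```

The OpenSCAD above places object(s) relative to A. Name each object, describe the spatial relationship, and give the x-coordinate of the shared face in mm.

A is a table. B is a spool. The spool is against the table's +x side, with their −y faces flush. The x-coordinate of the shared face is 1109 mm.

The table's +x face and the spool's −x face are both at x = 1109 mm.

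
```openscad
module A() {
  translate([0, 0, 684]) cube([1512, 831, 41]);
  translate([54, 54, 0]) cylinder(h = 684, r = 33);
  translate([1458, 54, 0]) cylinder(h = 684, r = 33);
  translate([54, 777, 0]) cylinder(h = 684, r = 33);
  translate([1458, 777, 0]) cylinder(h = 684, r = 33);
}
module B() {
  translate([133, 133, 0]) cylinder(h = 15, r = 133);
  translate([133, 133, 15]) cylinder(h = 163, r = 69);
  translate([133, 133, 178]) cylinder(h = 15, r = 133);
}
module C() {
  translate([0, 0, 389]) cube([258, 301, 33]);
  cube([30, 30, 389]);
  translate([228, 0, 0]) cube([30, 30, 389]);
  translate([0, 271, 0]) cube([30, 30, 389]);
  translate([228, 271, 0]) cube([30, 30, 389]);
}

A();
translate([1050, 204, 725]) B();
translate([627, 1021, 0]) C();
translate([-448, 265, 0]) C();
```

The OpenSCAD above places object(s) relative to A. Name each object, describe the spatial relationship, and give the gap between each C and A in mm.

Each stool's nearest face is 190 mm from the table's bounding box.

A is a table. B is a spool. C is a stool. The spool is on top of the table. Two stools sit around the table at the +y, −x sides. The gap between each stool and the table is 190 mm.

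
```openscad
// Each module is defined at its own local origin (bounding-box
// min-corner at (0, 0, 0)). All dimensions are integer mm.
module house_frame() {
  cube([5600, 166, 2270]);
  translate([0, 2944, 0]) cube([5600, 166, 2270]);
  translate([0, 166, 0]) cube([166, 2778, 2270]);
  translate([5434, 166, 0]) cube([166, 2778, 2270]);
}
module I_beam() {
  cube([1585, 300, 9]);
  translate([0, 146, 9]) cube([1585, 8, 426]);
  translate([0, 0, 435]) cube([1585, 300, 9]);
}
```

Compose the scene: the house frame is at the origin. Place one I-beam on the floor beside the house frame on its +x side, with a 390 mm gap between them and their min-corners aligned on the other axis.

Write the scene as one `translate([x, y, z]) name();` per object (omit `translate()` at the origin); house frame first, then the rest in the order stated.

house_frame();
translate([5990, 0, 0]) I_beam();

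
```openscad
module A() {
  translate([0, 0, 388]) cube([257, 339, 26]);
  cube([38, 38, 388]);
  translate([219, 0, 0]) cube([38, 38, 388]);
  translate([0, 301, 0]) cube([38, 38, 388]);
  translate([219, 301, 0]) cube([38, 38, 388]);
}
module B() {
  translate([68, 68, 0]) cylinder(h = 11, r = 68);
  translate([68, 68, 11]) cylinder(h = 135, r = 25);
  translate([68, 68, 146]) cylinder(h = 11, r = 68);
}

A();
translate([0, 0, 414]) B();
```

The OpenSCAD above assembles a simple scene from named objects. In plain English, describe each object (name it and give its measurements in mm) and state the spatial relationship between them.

A is a four-legged stool. The seat is 257×339 mm, 26 mm thick, top at z = 414 mm. It stands on four square legs, each 38×38 mm in cross-section, from z = 0 to the seat underside, each flush with a corner of the seat.

B is a spool: two coaxial disc flanges of radius 68 mm and thickness 11 mm, joined by a core cylinder of radius 25 mm and height 135 mm. The lower flange rests on z = 0 and the three cylinders share a vertical axis.

The spool is on top of the stool.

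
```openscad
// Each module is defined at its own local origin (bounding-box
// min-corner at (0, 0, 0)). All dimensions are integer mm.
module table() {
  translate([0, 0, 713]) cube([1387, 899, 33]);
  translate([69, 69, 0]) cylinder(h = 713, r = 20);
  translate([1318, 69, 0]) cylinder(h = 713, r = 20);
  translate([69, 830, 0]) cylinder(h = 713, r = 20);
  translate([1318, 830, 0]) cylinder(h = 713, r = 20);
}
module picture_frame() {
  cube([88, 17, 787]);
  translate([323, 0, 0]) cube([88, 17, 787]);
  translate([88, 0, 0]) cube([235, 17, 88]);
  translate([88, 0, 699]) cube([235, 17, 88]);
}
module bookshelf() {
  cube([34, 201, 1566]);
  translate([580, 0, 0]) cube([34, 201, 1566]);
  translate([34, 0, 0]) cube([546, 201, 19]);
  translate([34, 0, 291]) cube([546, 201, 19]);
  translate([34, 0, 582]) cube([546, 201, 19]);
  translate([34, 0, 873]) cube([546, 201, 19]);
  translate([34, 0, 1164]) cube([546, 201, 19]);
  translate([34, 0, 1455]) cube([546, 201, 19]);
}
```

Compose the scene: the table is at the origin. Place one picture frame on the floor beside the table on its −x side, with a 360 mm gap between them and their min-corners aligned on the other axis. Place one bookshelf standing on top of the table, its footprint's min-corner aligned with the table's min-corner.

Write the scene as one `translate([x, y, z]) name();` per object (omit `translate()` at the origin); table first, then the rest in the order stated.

table();
translate([-771, 0, 0]) picture_frame();
translate([0, 0, 746]) bookshelf();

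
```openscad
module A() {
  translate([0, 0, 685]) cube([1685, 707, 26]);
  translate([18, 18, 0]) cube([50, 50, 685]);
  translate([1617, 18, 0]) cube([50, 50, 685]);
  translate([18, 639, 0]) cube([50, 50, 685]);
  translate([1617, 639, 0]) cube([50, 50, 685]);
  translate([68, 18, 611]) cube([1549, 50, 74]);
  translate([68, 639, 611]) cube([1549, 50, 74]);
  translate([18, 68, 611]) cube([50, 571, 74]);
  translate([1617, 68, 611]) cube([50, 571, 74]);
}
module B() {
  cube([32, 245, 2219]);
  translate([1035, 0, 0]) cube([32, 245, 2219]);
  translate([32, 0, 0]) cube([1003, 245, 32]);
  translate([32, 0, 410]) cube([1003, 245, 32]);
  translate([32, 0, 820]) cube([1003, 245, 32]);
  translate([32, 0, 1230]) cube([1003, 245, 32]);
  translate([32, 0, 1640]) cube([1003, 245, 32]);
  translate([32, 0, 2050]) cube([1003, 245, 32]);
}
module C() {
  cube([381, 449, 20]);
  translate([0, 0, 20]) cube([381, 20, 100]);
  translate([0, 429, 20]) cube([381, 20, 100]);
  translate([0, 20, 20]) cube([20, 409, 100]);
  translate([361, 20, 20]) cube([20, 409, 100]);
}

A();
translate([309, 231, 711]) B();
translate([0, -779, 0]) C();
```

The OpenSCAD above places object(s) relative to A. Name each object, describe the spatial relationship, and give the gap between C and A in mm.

The open box's nearest face is 330 mm from the table's −y face.

A is a table. B is a bookshelf. C is an open box. The bookshelf is on top of the table, centred. The open box is on the floor beside the table on its −y side. The gap between the open box and the table is 330 mm.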